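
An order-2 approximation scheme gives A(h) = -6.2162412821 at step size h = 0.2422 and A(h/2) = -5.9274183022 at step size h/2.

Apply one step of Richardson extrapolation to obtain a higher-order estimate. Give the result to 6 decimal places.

Error is O(h^2); halving h shrinks it by 2^2 = 4.
Weighted: (-23.7096732088) − (-6.2162412821) = -17.4934319267
(4 × (-5.9274183022) − (-6.2162412821))/(4 − 1) = -5.8311439756
Shift from A(h/2): +0.0962743266.

-5.831144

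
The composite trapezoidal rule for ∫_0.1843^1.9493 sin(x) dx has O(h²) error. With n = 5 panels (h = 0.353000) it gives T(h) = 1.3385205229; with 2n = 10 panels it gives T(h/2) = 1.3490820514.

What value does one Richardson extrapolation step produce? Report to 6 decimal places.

The method has order 2: 2^2 = 4.
4·1.3490820514 = 5.3963282056; 5.3963282056 − 1.3385205229 = 4.0578076827
Divide by 2^2 − 1 = 3.
(4·1.3490820514 − 1.3385205229)/(4 − 1) = 1.3526025609
Correction |R − A(h/2)| = 3.521e-03; gap |A(h/2) − A(h)| = 1.056e-02.

1.352603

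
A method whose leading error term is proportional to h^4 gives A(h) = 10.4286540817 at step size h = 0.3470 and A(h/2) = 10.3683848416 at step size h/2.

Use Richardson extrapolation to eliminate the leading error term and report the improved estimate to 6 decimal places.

Method order is 4; weight 2^4 = 16.
Weighted: 165.8941574656 − 10.4286540817 = 155.4655033839
Extrapolated: 155.4655033839 / 15 = 10.3643668923
Correction |R − A(h/2)| = 4.018e-03; gap |A(h/2) − A(h)| = 6.027e-02.

10.364367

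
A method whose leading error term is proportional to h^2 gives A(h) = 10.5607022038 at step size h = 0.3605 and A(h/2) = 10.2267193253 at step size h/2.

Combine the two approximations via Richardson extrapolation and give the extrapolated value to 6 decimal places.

10.115392

The method has order 2: 2^2 = 4.
4*10.2267193253 = 40.9068773012; 40.9068773012 − 10.5607022038 = 30.3461750974
R = 30.3461750974/3 = 10.1153916991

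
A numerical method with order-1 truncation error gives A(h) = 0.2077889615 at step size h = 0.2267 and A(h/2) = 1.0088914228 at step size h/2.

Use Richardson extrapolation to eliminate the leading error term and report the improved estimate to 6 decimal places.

1.809994

The method has order 1: 2^1 = 2.
2·1.0088914228 − 0.2077889615 = 1.8099938841
(2·1.0088914228 − 0.2077889615)/(2 − 1) = 1.8099938841
Correction |R − A(h/2)| = 8.011e-01; gap |A(h/2) − A(h)| = 8.011e-01.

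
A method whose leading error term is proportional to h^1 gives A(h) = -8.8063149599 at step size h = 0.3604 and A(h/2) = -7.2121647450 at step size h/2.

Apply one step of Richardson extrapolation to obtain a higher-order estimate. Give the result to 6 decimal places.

r = 1, so 2^r = 2.
2^1 × A(h/2) = -14.4243294900; minus A(h) gives -5.6180145301.
(2 × (-7.2121647450) − (-8.8063149599))/(2 − 1) = -5.6180145301

-5.618015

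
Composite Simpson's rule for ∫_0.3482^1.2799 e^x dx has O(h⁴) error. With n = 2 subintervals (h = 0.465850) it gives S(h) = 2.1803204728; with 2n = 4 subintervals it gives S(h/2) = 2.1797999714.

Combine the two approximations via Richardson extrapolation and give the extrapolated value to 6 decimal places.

Method order is 4; weight 2^4 = 16.
2^4 × A(h/2) = 34.8767995424; minus A(h) gives 32.6964790696.
Divide by 2^4 − 1 = 15.
(16 × 2.1797999714 − 2.1803204728)/(16 − 1) = 2.1797652713
Correction |R − A(h/2)| = 3.470e-05; gap |A(h/2) − A(h)| = 5.205e-04.

2.179765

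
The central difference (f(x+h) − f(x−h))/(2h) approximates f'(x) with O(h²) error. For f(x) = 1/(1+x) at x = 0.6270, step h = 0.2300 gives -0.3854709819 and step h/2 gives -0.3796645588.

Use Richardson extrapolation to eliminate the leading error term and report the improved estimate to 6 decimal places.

Error is O(h^2); halving h shrinks it by 2^2 = 4.
Top: 4(-0.3796645588) − (-0.3854709819) = -1.1331872533
Divide by 2^2 − 1 = 3.
Result: -0.3777290844

-0.377729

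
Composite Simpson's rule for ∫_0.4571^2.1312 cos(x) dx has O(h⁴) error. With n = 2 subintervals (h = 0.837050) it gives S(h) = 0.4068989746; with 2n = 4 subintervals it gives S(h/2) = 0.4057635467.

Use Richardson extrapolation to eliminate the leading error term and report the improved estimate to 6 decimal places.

Method order is 4; weight 2^4 = 16.
16 × 0.4057635467 = 6.4922167472; 6.4922167472 − 0.4068989746 = 6.0853177726
R = 6.0853177726/15 = 0.4056878515

0.405688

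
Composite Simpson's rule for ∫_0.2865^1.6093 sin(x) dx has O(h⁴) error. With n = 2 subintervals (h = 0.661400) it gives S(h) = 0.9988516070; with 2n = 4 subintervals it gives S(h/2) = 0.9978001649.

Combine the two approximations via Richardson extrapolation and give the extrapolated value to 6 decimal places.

r = 4: numerator weight 16, denominator 15.
2^4 × A(h/2) = 15.9648026384; minus A(h) gives 14.9659510314.
Divide by 2^4 − 1 = 15.
(16 × 0.9978001649 − 0.9988516070)/(16 − 1) = 0.9977300688

0.997730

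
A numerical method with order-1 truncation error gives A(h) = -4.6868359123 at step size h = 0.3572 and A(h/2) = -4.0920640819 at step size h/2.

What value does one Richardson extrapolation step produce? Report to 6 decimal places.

r = 1, so 2^r = 2.
2 × (-4.0920640819) − (-4.6868359123) = -3.4972922515
R = (-3.4972922515)/1 = -3.4972922515
Gap between inputs: 5.948e-01; correction applied: +0.5947718304.

-3.497292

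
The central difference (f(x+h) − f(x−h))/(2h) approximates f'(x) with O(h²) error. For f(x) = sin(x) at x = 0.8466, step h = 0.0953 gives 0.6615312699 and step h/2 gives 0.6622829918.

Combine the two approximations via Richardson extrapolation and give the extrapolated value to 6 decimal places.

The method has order 2: 2^2 = 4.
Numerator 4×A(h/2) − A(h) = 4×0.6622829918 − 0.6615312699 = 1.9876006973
Divide by 2^2 − 1 = 3.
(4×0.6622829918 − 0.6615312699)/(4 − 1) = 0.6625335658

0.662534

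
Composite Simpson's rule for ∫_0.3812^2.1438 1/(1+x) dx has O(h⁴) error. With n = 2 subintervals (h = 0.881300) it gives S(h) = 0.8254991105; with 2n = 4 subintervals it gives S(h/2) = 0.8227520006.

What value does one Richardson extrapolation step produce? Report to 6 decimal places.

Leading term ∝ h^4; use weight 16 = 2^4.
16·0.8227520006 = 13.1640320096; subtract 0.8254991105 → 12.3385328991
Divide by 2^4 − 1 = 15.
12.3385328991 ÷ 15 = 0.8225688599
Correction |R − A(h/2)| = 1.831e-04; gap |A(h/2) − A(h)| = 2.747e-03.

0.822569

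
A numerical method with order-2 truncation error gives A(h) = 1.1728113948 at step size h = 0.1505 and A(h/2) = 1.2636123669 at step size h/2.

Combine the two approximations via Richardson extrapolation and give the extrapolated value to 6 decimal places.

1.293879

r = 2: numerator weight 4, denominator 3.
4 × 1.2636123669 = 5.0544494676; 5.0544494676 − 1.1728113948 = 3.8816380728
3.8816380728 ÷ 3 = 1.2938793576
Correction |R − A(h/2)| = 3.027e-02; gap |A(h/2) − A(h)| = 9.080e-02.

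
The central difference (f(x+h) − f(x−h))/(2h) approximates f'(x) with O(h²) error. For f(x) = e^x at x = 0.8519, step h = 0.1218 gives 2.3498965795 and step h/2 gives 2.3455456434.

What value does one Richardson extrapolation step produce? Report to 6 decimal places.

2.344095

With r = 2 the leading error scales as h^2, so the weight is 2^2 = 4.
4×2.3455456434 = 9.3821825736; subtract 2.3498965795 → 7.0322859941
Divide by 2^2 − 1 = 3.
R = 7.0322859941/3 = 2.3440953314
Gap between inputs: 4.351e-03; correction applied: −0.0014503120.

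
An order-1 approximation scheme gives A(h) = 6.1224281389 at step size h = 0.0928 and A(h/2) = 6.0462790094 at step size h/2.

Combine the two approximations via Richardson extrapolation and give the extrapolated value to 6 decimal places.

5.970130

Error is O(h^1); halving h shrinks it by 2^1 = 2.
Numerator 2 × A(h/2) − A(h) = 2 × 6.0462790094 − 6.1224281389 = 5.9701298799
Extrapolated: 5.9701298799 / 1 = 5.9701298799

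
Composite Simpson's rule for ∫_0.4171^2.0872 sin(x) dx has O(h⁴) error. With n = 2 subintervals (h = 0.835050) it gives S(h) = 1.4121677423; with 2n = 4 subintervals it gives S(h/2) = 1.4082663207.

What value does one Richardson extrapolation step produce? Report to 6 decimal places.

1.408006

r = 4, so 2^r = 16.
16·1.4082663207 = 22.5322611312; subtract 1.4121677423 → 21.1200933889
Extrapolated: 21.1200933889 / 15 = 1.4080062259
Gap between inputs: 3.901e-03; correction applied: −0.0002600948.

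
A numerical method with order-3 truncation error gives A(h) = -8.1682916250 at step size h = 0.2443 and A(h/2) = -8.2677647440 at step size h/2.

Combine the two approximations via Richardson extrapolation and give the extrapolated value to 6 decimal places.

-8.281975

The method has order 3: 2^3 = 8.
8·(-8.2677647440) = -66.1421179520; (-66.1421179520) − (-8.1682916250) = -57.9738263270
(-57.9738263270) ÷ 7 = -8.2819751896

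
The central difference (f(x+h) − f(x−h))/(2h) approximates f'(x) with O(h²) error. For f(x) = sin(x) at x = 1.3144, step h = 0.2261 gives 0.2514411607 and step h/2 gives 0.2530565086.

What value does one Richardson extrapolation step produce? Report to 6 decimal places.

With r = 2 the leading error scales as h^2, so the weight is 2^2 = 4.
Top: 4(0.2530565086) − (0.2514411607) = 0.7607848737
Divide by 2^2 − 1 = 3.
(4×0.2530565086 − 0.2514411607)/(4 − 1) = 0.2535949579

0.253595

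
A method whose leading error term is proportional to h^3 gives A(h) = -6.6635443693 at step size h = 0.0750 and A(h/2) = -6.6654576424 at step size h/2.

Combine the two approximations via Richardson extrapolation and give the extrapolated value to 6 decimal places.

r = 3: numerator weight 8, denominator 7.
8*(-6.6654576424) − (-6.6635443693) = -46.6601167699
Denominator 8 − 1 = 7.
So the Richardson estimate is -6.6657309671.
Correction |R − A(h/2)| = 2.733e-04; gap |A(h/2) − A(h)| = 1.913e-03.

-6.665731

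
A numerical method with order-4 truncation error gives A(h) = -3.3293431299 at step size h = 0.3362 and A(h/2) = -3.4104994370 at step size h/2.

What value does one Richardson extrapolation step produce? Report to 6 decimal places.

Leading term ∝ h^4; use weight 16 = 2^4.
2^4*A(h/2) = -54.5679909920; minus A(h) gives -51.2386478621.
Divide by 2^4 − 1 = 15.
Extrapolated: (-51.2386478621) / 15 = -3.4159098575
Shift from A(h/2): −0.0054104205.

-3.415910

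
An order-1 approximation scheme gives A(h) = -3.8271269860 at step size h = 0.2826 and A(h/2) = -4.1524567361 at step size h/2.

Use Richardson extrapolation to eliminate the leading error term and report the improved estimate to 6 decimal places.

r = 1: numerator weight 2, denominator 1.
Top: 2(-4.1524567361) − (-3.8271269860) = -4.4777864862
(-4.4777864862) ÷ 1 = -4.4777864862

-4.477786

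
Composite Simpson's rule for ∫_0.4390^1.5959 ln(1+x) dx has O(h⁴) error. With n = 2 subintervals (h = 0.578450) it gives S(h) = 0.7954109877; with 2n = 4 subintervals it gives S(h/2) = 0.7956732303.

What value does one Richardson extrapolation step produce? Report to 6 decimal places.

0.795691

Error is O(h^4); halving h shrinks it by 2^4 = 16.
2^4 × A(h/2) = 12.7307716848; minus A(h) gives 11.9353606971.
R = 11.9353606971/15 = 0.7956907131
Correction |R − A(h/2)| = 1.748e-05; gap |A(h/2) − A(h)| = 2.622e-04.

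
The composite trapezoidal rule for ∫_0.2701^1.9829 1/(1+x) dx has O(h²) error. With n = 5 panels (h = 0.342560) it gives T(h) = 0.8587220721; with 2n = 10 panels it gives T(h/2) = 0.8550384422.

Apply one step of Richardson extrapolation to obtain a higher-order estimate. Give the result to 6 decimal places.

0.853811

r = 2: numerator weight 4, denominator 3.
4×0.8550384422 = 3.4201537688; subtract 0.8587220721 → 2.5614316967
Denominator 4 − 1 = 3.
So the Richardson estimate is 0.8538105656.
Gap between inputs: 3.684e-03; correction applied: −0.0012278766.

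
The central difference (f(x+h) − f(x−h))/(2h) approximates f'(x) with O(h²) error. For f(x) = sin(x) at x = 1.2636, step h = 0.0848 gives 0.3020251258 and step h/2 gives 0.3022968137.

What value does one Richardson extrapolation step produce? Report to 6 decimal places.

r = 2, so 2^r = 4.
Difference of the inputs: 0.3022968137 − 0.3020251258 = 0.0002716879
Correction (A(h/2) − A(h))/(4 − 1) = 0.0002716879/3 = 0.0000905626
R = A(h/2) + (A(h/2) − A(h))/3 = 0.3022968137 + 0.0000905626 = 0.3023873763
Shift from A(h/2): +0.0000905626.

0.302387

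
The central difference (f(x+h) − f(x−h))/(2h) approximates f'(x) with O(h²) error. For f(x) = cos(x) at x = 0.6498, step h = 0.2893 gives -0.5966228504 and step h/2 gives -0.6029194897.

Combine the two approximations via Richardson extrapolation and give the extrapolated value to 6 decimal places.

r = 2, so 2^r = 4.
Difference of the inputs: -0.6029194897 − (-0.5966228504) = -0.0062966393
Divide by 2^2 − 1 = 3: (-0.0062966393)/3 = -0.0020988798
R = A(h/2) + (A(h/2) − A(h))/3 = -0.6029194897 − 0.0020988798 = -0.6050183695

-0.605018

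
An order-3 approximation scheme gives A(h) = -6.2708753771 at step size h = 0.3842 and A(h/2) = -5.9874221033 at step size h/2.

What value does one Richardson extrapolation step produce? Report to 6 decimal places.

-5.946929

With r = 3 the leading error scales as h^3, so the weight is 2^3 = 8.
8×(-5.9874221033) = -47.8993768264; subtract (-6.2708753771) → -41.6285014493
Divide by 2^3 − 1 = 7.
(-41.6285014493) ÷ 7 = -5.9469287785
Correction |R − A(h/2)| = 4.049e-02; gap |A(h/2) − A(h)| = 2.835e-01.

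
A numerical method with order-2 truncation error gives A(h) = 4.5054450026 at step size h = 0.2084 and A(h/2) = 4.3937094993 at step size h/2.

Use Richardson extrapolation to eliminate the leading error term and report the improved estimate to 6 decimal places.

The method has order 2: 2^2 = 4.
Numerator 4*A(h/2) − A(h) = 4*4.3937094993 − 4.5054450026 = 13.0693929946
R = 13.0693929946/3 = 4.3564643315
Gap between inputs: 1.117e-01; correction applied: −0.0372451678.

4.356464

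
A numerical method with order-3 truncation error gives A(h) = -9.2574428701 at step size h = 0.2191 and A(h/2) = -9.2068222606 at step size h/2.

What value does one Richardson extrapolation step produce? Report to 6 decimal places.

Order 3 gives 2^r = 8 and 2^r − 1 = 7.
Weighted: (-73.6545780848) − (-9.2574428701) = -64.3971352147
Divide by 2^3 − 1 = 7.
Result: -9.1995907450
Correction |R − A(h/2)| = 7.232e-03; gap |A(h/2) − A(h)| = 5.062e-02.

-9.199591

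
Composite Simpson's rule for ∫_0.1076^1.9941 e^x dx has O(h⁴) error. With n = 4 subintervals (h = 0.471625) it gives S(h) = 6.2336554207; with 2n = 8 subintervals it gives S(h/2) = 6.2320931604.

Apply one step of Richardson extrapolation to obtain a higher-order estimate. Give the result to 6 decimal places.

Error is O(h^4); halving h shrinks it by 2^4 = 16.
16 × 6.2320931604 = 99.7134905664; subtract 6.2336554207 → 93.4798351457
Divide by 2^4 − 1 = 15.
(16 × 6.2320931604 − 6.2336554207)/(16 − 1) = 6.2319890097
Shift from A(h/2): −0.0001041507.

6.231989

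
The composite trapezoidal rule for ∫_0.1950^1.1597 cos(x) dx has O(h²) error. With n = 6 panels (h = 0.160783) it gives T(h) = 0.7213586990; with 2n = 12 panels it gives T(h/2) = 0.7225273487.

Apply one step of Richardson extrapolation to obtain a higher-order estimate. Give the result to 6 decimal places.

0.722917

Order 2 gives 2^r = 4 and 2^r − 1 = 3.
4·0.7225273487 = 2.8901093948; subtract 0.7213586990 → 2.1687506958
Denominator 4 − 1 = 3.
Result: 0.7229168986
Shift from A(h/2): +0.0003895499.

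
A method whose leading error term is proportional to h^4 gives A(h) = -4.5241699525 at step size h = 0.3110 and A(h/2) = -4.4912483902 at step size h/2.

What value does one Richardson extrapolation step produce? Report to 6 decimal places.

Method order is 4; weight 2^4 = 16.
16*(-4.4912483902) = -71.8599742432; (-71.8599742432) − (-4.5241699525) = -67.3358042907
R = (-67.3358042907)/15 = -4.4890536194

-4.489054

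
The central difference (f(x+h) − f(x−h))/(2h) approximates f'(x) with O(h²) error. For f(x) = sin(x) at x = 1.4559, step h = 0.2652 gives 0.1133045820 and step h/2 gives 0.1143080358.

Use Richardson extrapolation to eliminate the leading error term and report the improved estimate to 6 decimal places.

0.114643

Order 2 gives 2^r = 4 and 2^r − 1 = 3.
Numerator 4×A(h/2) − A(h) = 4×0.1143080358 − 0.1133045820 = 0.3439275612
0.3439275612 ÷ 3 = 0.1146425204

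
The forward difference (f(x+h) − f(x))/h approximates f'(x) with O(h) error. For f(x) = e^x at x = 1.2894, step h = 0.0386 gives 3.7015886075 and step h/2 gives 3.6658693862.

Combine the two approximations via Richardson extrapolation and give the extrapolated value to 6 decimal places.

With r = 1 the leading error scales as h^1, so the weight is 2^1 = 2.
2×3.6658693862 − 3.7015886075 = 3.6301501649
(2×3.6658693862 − 3.7015886075)/(2 − 1) = 3.6301501649
Correction |R − A(h/2)| = 3.572e-02; gap |A(h/2) − A(h)| = 3.572e-02.

3.630150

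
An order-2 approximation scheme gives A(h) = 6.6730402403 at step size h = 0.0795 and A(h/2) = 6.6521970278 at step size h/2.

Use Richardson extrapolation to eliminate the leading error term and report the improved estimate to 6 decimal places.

6.645249

r = 2, so 2^r = 4.
4×6.6521970278 − 6.6730402403 = 19.9357478709
(4×6.6521970278 − 6.6730402403)/(4 − 1) = 6.6452492903
Correction |R − A(h/2)| = 6.948e-03; gap |A(h/2) − A(h)| = 2.084e-02.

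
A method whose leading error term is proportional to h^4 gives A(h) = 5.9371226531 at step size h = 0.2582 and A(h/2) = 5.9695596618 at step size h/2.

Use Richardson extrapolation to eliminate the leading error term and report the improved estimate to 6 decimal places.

The method has order 4: 2^4 = 16.
16*5.9695596618 − 5.9371226531 = 89.5758319357
89.5758319357 ÷ 15 = 5.9717221290

5.971722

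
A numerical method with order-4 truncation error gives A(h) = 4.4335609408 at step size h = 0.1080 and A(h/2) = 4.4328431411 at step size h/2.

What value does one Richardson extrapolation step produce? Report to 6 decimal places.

With r = 4 the leading error scales as h^4, so the weight is 2^4 = 16.
Numerator 16*A(h/2) − A(h) = 16*4.4328431411 − 4.4335609408 = 66.4919293168
66.4919293168 ÷ 15 = 4.4327952878
Shift from A(h/2): −0.0000478533.

4.432795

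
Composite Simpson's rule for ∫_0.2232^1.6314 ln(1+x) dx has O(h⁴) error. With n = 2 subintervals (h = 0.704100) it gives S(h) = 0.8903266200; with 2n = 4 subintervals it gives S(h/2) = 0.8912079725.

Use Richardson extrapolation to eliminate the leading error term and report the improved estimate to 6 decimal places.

0.891267

Leading term ∝ h^4; use weight 16 = 2^4.
16×0.8912079725 − 0.8903266200 = 13.3690009400
13.3690009400 ÷ 15 = 0.8912667293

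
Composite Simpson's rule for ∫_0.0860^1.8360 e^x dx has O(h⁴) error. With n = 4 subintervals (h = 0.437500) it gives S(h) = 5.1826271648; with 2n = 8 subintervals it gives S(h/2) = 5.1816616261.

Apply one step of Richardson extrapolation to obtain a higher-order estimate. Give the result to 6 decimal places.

Error is O(h^4); halving h shrinks it by 2^4 = 16.
Top: 16(5.1816616261) − (5.1826271648) = 77.7239588528
Denominator 16 − 1 = 15.
(16*5.1816616261 − 5.1826271648)/(16 − 1) = 5.1815972569
Shift from A(h/2): −0.0000643692.

5.181597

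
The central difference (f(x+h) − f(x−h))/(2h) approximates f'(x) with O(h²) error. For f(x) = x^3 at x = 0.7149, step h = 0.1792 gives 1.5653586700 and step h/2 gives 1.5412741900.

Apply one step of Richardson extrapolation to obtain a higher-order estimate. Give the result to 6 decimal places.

1.533246

Order 2 gives 2^r = 4 and 2^r − 1 = 3.
A(h/2) − A(h) = 1.5412741900 − 1.5653586700 = -0.0240844800
Correction (A(h/2) − A(h))/(4 − 1) = (-0.0240844800)/3 = -0.0080281600
R = A(h/2) + (A(h/2) − A(h))/3 = 1.5412741900 − 0.0080281600 = 1.5332460300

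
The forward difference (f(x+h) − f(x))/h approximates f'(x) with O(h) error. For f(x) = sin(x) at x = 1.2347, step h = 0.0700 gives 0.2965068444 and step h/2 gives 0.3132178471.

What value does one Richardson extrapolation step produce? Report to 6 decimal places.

0.329929

With r = 1 the leading error scales as h^1, so the weight is 2^1 = 2.
2*0.3132178471 = 0.6264356942; 0.6264356942 − 0.2965068444 = 0.3299288498
Divide by 2^1 − 1 = 1.
Result: 0.3299288498
Gap between inputs: 1.671e-02; correction applied: +0.0167110027.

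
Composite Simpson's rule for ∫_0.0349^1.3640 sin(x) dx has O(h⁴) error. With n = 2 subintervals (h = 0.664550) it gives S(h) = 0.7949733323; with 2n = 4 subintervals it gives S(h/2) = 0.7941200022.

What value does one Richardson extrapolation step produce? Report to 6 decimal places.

Leading term ∝ h^4; use weight 16 = 2^4.
Numerator 16·A(h/2) − A(h) = 16·0.7941200022 − 0.7949733323 = 11.9109467029
Divide by 2^4 − 1 = 15.
R = 11.9109467029/15 = 0.7940631135
Gap between inputs: 8.533e-04; correction applied: −0.0000568887.

0.794063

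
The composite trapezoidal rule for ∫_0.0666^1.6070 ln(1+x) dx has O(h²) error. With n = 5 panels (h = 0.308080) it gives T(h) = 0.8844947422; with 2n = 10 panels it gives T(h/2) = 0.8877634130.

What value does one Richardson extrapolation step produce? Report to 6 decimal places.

The method has order 2: 2^2 = 4.
Top: 4(0.8877634130) − (0.8844947422) = 2.6665589098
Extrapolated: 2.6665589098 / 3 = 0.8888529699

0.888853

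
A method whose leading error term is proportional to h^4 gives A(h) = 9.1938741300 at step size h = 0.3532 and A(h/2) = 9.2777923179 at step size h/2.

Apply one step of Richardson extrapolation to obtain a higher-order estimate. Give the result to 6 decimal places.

9.283387

Error is O(h^4); halving h shrinks it by 2^4 = 16.
Difference of the inputs: 9.2777923179 − 9.1938741300 = 0.0839181879
Correction (A(h/2) − A(h))/(16 − 1) = 0.0839181879/15 = 0.0055945459
R = 9.2777923179 + 0.0055945459 = 9.2833868638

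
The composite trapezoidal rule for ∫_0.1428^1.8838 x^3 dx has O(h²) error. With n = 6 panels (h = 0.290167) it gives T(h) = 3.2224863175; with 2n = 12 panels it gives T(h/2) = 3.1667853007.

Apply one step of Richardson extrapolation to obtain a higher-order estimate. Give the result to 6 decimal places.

Leading term ∝ h^2; use weight 4 = 2^2.
4 × 3.1667853007 − 3.2224863175 = 9.4446548853
(4 × 3.1667853007 − 3.2224863175)/(4 − 1) = 3.1482182951
Shift from A(h/2): −0.0185670056.

3.148218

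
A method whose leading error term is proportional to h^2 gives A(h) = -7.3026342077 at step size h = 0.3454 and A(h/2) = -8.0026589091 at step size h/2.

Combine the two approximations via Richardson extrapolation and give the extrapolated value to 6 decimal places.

-8.236000

r = 2: numerator weight 4, denominator 3.
4 × (-8.0026589091) − (-7.3026342077) = -24.7080014287
Divide by 2^2 − 1 = 3.
Extrapolated: (-24.7080014287) / 3 = -8.2360004762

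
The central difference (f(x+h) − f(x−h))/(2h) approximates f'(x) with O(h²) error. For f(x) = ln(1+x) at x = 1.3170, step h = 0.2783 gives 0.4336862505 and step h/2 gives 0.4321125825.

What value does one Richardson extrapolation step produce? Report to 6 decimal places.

Leading term ∝ h^2; use weight 4 = 2^2.
Top: 4(0.4321125825) − (0.4336862505) = 1.2947640795
Denominator 4 − 1 = 3.
1.2947640795 ÷ 3 = 0.4315880265

0.431588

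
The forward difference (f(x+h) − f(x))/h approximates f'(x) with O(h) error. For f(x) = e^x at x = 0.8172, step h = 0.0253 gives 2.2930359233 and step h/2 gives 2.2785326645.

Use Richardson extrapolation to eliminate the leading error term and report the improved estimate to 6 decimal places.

2.264029

Error is O(h^1); halving h shrinks it by 2^1 = 2.
Weighted: 4.5570653290 − 2.2930359233 = 2.2640294057
R = 2.2640294057/1 = 2.2640294057
Shift from A(h/2): −0.0145032588.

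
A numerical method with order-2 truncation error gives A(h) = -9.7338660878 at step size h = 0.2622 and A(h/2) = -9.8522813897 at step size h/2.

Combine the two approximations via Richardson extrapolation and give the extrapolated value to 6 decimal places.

-9.891753

Leading term ∝ h^2; use weight 4 = 2^2.
4*(-9.8522813897) = -39.4091255588; (-39.4091255588) − (-9.7338660878) = -29.6752594710
(4*(-9.8522813897) − (-9.7338660878))/(4 − 1) = -9.8917531570
Gap between inputs: 1.184e-01; correction applied: −0.0394717673.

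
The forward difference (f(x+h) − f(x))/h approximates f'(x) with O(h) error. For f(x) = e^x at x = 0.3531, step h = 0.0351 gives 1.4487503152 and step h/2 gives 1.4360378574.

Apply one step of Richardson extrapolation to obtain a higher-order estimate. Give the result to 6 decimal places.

Error is O(h^1); halving h shrinks it by 2^1 = 2.
2·1.4360378574 − 1.4487503152 = 1.4233253996
R = 1.4233253996/1 = 1.4233253996
Correction |R − A(h/2)| = 1.271e-02; gap |A(h/2) − A(h)| = 1.271e-02.

1.423325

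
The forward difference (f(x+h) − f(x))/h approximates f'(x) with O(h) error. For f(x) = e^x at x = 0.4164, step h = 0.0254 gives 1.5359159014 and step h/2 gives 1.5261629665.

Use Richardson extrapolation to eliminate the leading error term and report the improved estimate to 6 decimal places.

r = 1: numerator weight 2, denominator 1.
2^1 × A(h/2) = 3.0523259330; minus A(h) gives 1.5164100316.
Denominator 2 − 1 = 1.
(2 × 1.5261629665 − 1.5359159014)/(2 − 1) = 1.5164100316

1.516410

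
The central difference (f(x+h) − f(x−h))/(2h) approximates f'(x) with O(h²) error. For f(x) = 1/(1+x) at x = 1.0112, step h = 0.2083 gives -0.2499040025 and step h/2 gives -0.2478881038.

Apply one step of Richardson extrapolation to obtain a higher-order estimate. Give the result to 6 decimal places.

r = 2: numerator weight 4, denominator 3.
Numerator 4*A(h/2) − A(h) = 4*(-0.2478881038) − (-0.2499040025) = -0.7416484127
Extrapolated: (-0.7416484127) / 3 = -0.2472161376
Gap between inputs: 2.016e-03; correction applied: +0.0006719662.

-0.247216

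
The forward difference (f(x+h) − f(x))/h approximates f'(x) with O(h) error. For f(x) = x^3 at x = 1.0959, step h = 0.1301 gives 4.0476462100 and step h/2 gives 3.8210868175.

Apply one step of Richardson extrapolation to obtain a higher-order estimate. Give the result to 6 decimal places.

With r = 1 the leading error scales as h^1, so the weight is 2^1 = 2.
Difference of the inputs: 3.8210868175 − 4.0476462100 = -0.2265593925
Correction (A(h/2) − A(h))/(2 − 1) = (-0.2265593925)/1 = -0.2265593925
R = A(h/2) + (A(h/2) − A(h))/1 = 3.8210868175 − 0.2265593925 = 3.5945274250

3.594527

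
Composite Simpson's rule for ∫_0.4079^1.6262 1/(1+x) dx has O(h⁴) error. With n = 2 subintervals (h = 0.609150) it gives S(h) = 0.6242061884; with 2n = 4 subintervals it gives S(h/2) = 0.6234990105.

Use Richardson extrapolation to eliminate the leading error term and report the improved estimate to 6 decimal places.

The method has order 4: 2^4 = 16.
A(h/2) − A(h) = 0.6234990105 − 0.6242061884 = -0.0007071779
Divide by 2^4 − 1 = 15: (-0.0007071779)/15 = -0.0000471452
R = A(h/2) + (A(h/2) − A(h))/15 = 0.6234990105 − 0.0000471452 = 0.6234518653
Shift from A(h/2): −0.0000471452.

0.623452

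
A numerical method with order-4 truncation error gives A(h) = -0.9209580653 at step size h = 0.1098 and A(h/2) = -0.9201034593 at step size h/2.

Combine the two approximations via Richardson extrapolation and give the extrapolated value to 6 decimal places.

-0.920046

Leading term ∝ h^4; use weight 16 = 2^4.
16·(-0.9201034593) = -14.7216553488; subtract (-0.9209580653) → -13.8006972835
Divide by 2^4 − 1 = 15.
So the Richardson estimate is -0.9200464856.
Shift from A(h/2): +0.0000569737.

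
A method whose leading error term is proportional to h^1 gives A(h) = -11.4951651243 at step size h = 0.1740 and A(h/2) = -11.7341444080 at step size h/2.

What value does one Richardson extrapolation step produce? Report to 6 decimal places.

-11.973124

Method order is 1; weight 2^1 = 2.
Numerator 2×A(h/2) − A(h) = 2×(-11.7341444080) − (-11.4951651243) = -11.9731236917
(2×(-11.7341444080) − (-11.4951651243))/(2 − 1) = -11.9731236917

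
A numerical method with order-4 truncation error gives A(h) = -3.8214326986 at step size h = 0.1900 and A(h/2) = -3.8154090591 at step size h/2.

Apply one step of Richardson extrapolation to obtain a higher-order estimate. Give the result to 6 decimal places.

Method order is 4; weight 2^4 = 16.
16·(-3.8154090591) = -61.0465449456; subtract (-3.8214326986) → -57.2251122470
Denominator 16 − 1 = 15.
Result: -3.8150074831

-3.815007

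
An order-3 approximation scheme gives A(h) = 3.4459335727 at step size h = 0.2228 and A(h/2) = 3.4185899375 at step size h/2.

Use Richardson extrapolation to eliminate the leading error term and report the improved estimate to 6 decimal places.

With r = 3 the leading error scales as h^3, so the weight is 2^3 = 8.
Top: 8(3.4185899375) − (3.4459335727) = 23.9027859273
Extrapolated: 23.9027859273 / 7 = 3.4146837039

3.414684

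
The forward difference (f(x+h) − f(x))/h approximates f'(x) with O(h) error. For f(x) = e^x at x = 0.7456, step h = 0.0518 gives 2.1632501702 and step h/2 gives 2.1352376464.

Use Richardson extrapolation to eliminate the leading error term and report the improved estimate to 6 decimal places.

2.107225

Leading term ∝ h^1; use weight 2 = 2^1.
2*2.1352376464 − 2.1632501702 = 2.1072251226
Denominator 2 − 1 = 1.
Extrapolated: 2.1072251226 / 1 = 2.1072251226
Correction |R − A(h/2)| = 2.801e-02; gap |A(h/2) − A(h)| = 2.801e-02.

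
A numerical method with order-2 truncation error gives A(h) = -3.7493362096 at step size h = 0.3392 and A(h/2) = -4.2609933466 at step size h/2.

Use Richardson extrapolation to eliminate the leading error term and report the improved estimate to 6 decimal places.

-4.431546

Method order is 2; weight 2^2 = 4.
A(h/2) − A(h) = -4.2609933466 − (-3.7493362096) = -0.5116571370
Correction (A(h/2) − A(h))/(4 − 1) = (-0.5116571370)/3 = -0.1705523790
R = A(h/2) + (A(h/2) − A(h))/3 = -4.2609933466 − 0.1705523790 = -4.4315457256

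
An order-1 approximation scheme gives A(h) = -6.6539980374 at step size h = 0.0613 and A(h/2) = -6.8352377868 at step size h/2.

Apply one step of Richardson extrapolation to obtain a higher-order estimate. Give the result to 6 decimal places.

-7.016478

Error is O(h^1); halving h shrinks it by 2^1 = 2.
Weighted: (-13.6704755736) − (-6.6539980374) = -7.0164775362
Divide by 2^1 − 1 = 1.
R = (-7.0164775362)/1 = -7.0164775362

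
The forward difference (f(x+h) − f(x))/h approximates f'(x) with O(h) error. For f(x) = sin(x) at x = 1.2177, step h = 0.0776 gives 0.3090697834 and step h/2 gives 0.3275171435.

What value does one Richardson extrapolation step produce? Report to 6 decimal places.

The method has order 1: 2^1 = 2.
Difference of the inputs: 0.3275171435 − 0.3090697834 = 0.0184473601
Correction (A(h/2) − A(h))/(2 − 1) = 0.0184473601/1 = 0.0184473601
R = A(h/2) + (A(h/2) − A(h))/1 = 0.3275171435 + 0.0184473601 = 0.3459645036

0.345965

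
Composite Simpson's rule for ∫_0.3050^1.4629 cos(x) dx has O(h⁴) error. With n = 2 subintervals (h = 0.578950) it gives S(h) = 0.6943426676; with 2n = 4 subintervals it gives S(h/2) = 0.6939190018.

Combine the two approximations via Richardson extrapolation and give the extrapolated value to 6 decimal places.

With r = 4 the leading error scales as h^4, so the weight is 2^4 = 16.
Numerator 16 × A(h/2) − A(h) = 16 × 0.6939190018 − 0.6943426676 = 10.4083613612
Extrapolated: 10.4083613612 / 15 = 0.6938907574
Gap between inputs: 4.237e-04; correction applied: −0.0000282444.

0.693891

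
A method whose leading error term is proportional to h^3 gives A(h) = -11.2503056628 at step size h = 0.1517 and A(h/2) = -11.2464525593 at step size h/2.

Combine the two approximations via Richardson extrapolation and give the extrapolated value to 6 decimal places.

-11.245902

r = 3, so 2^r = 8.
Numerator 8 × A(h/2) − A(h) = 8 × (-11.2464525593) − (-11.2503056628) = -78.7213148116
R = (-78.7213148116)/7 = -11.2459021159
Gap between inputs: 3.853e-03; correction applied: +0.0005504434.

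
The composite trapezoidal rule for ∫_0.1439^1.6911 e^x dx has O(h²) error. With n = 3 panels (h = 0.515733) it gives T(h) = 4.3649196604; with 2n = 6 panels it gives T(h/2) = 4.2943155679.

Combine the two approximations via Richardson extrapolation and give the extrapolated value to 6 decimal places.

r = 2, so 2^r = 4.
4 × 4.2943155679 = 17.1772622716; 17.1772622716 − 4.3649196604 = 12.8123426112
Denominator 4 − 1 = 3.
12.8123426112 ÷ 3 = 4.2707808704
Gap between inputs: 7.060e-02; correction applied: −0.0235346975.

4.270781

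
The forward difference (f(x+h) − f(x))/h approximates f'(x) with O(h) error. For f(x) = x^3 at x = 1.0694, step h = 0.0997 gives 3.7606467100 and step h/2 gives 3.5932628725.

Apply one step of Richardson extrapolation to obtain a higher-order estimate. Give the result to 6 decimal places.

r = 1: numerator weight 2, denominator 1.
2*3.5932628725 − 3.7606467100 = 3.4258790350
Divide by 2^1 − 1 = 1.
R = 3.4258790350/1 = 3.4258790350
Shift from A(h/2): −0.1673838375.

3.425879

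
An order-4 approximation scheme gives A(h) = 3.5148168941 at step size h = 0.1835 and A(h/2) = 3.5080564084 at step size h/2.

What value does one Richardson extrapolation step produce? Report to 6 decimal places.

r = 4, so 2^r = 16.
A(h/2) − A(h) = 3.5080564084 − 3.5148168941 = -0.0067604857
Divide by 2^4 − 1 = 15: (-0.0067604857)/15 = -0.0004506990
R = 3.5080564084 − 0.0004506990 = 3.5076057094
Shift from A(h/2): −0.0004506990.

3.507606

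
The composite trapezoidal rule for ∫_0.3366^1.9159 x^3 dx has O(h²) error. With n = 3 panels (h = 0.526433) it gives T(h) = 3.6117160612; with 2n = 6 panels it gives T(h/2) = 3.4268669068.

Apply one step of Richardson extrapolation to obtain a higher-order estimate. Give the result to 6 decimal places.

3.365251

The method has order 2: 2^2 = 4.
Top: 4(3.4268669068) − (3.6117160612) = 10.0957515660
Divide by 2^2 − 1 = 3.
R = 10.0957515660/3 = 3.3652505220
Shift from A(h/2): −0.0616163848.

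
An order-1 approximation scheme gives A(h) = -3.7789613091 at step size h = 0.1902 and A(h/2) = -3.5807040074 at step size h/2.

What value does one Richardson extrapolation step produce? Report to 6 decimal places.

r = 1: numerator weight 2, denominator 1.
Top: 2(-3.5807040074) − (-3.7789613091) = -3.3824467057
Denominator 2 − 1 = 1.
So the Richardson estimate is -3.3824467057.
Correction |R − A(h/2)| = 1.983e-01; gap |A(h/2) − A(h)| = 1.983e-01.

-3.382447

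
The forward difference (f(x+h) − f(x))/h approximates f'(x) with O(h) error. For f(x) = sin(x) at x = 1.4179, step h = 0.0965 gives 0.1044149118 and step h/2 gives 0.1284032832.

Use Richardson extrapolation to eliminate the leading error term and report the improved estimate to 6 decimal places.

r = 1: numerator weight 2, denominator 1.
Difference of the inputs: 0.1284032832 − 0.1044149118 = 0.0239883714
Divide by 2^1 − 1 = 1: 0.0239883714/1 = 0.0239883714
R = A(h/2) + (A(h/2) − A(h))/1 = 0.1284032832 + 0.0239883714 = 0.1523916546

0.152392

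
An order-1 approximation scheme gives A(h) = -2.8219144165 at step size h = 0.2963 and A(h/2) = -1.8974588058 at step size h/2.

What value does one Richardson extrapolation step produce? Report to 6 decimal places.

The method has order 1: 2^1 = 2.
2^1·A(h/2) = -3.7949176116; minus A(h) gives -0.9730031951.
Extrapolated: (-0.9730031951) / 1 = -0.9730031951
Correction |R − A(h/2)| = 9.245e-01; gap |A(h/2) − A(h)| = 9.245e-01.

-0.973003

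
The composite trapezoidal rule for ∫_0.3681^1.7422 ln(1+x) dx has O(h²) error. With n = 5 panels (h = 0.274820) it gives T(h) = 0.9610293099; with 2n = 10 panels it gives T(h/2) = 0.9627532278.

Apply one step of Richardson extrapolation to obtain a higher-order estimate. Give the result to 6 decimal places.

0.963328

Method order is 2; weight 2^2 = 4.
2^2×A(h/2) = 3.8510129112; minus A(h) gives 2.8899836013.
Divide by 2^2 − 1 = 3.
2.8899836013 ÷ 3 = 0.9633278671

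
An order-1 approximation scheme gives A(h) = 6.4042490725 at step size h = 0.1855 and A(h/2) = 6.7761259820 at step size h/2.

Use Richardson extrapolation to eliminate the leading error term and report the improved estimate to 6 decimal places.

7.148003

r = 1, so 2^r = 2.
2·6.7761259820 = 13.5522519640; 13.5522519640 − 6.4042490725 = 7.1480028915
Extrapolated: 7.1480028915 / 1 = 7.1480028915
Correction |R − A(h/2)| = 3.719e-01; gap |A(h/2) − A(h)| = 3.719e-01.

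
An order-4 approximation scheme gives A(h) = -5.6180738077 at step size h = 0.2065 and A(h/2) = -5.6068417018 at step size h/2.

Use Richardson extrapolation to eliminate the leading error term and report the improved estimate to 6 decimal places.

Error is O(h^4); halving h shrinks it by 2^4 = 16.
Difference of the inputs: -5.6068417018 − (-5.6180738077) = 0.0112321059
Divide by 2^4 − 1 = 15: 0.0112321059/15 = 0.0007488071
R = -5.6068417018 + 0.0007488071 = -5.6060928947

-5.606093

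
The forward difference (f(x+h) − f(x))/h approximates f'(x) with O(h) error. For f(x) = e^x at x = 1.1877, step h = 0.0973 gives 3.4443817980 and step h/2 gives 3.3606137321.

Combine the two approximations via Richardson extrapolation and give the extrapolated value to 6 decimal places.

3.276846

Error is O(h^1); halving h shrinks it by 2^1 = 2.
2×3.3606137321 − 3.4443817980 = 3.2768456662
R = 3.2768456662/1 = 3.2768456662
Shift from A(h/2): −0.0837680659.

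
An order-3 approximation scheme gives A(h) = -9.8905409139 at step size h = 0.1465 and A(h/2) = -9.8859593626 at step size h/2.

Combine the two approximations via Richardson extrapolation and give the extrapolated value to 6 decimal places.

r = 3: numerator weight 8, denominator 7.
8×(-9.8859593626) − (-9.8905409139) = -69.1971339869
Denominator 8 − 1 = 7.
(8×(-9.8859593626) − (-9.8905409139))/(8 − 1) = -9.8853048553
Shift from A(h/2): +0.0006545073.

-9.885305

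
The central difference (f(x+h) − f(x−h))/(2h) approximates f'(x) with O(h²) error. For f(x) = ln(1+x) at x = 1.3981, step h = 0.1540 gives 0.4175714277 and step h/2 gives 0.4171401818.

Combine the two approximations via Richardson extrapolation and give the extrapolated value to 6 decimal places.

0.416996

r = 2: numerator weight 4, denominator 3.
Numerator 4·A(h/2) − A(h) = 4·0.4171401818 − 0.4175714277 = 1.2509892995
(4·0.4171401818 − 0.4175714277)/(4 − 1) = 0.4169964332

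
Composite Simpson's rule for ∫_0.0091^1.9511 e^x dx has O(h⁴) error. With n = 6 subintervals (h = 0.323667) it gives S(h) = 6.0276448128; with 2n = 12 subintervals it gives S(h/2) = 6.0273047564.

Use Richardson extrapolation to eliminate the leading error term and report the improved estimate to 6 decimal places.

6.027282

Order 4 gives 2^r = 16 and 2^r − 1 = 15.
Top: 16(6.0273047564) − (6.0276448128) = 90.4092312896
Divide by 2^4 − 1 = 15.
Result: 6.0272820860
Gap between inputs: 3.401e-04; correction applied: −0.0000226704.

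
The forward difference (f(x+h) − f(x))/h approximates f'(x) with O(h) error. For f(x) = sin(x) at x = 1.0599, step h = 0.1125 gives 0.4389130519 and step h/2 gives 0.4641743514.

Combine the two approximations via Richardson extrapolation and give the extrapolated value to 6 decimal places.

With r = 1 the leading error scales as h^1, so the weight is 2^1 = 2.
2^1*A(h/2) = 0.9283487028; minus A(h) gives 0.4894356509.
Divide by 2^1 − 1 = 1.
0.4894356509 ÷ 1 = 0.4894356509
Shift from A(h/2): +0.0252612995.

0.489436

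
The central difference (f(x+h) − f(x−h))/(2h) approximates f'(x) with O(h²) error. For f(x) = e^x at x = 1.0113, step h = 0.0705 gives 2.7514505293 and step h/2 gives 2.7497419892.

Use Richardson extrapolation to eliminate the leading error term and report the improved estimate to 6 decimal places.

2.749172

The method has order 2: 2^2 = 4.
Difference of the inputs: 2.7497419892 − 2.7514505293 = -0.0017085401
Correction (A(h/2) − A(h))/(4 − 1) = (-0.0017085401)/3 = -0.0005695134
R = A(h/2) + (A(h/2) − A(h))/3 = 2.7497419892 − 0.0005695134 = 2.7491724758
Shift from A(h/2): −0.0005695134.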